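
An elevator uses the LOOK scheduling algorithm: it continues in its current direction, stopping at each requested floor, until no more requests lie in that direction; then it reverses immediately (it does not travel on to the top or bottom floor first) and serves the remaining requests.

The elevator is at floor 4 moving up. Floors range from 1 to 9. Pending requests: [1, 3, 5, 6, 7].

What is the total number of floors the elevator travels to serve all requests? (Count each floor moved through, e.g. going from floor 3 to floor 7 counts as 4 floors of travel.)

Start at floor 4 moving up, LOOK stop order: [5, 6, 7, 3, 1]
  4 → 5: |5-4| = 1, total = 1
  5 → 6: |6-5| = 1, total = 2
  6 → 7: |7-6| = 1, total = 3
  7 → 3: |3-7| = 4, total = 7
  3 → 1: |1-3| = 2, total = 9

Answer: 9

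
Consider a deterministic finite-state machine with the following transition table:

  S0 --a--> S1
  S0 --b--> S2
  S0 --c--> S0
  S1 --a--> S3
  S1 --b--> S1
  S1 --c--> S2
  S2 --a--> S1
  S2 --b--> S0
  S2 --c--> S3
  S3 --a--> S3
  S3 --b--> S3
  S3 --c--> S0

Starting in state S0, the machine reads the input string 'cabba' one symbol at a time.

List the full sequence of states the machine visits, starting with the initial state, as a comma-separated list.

Answer: S0, S0, S1, S1, S1, S3

Derivation:
Start: S0
  read 'c': S0 --c--> S0
  read 'a': S0 --a--> S1
  read 'b': S1 --b--> S1
  read 'b': S1 --b--> S1
  read 'a': S1 --a--> S3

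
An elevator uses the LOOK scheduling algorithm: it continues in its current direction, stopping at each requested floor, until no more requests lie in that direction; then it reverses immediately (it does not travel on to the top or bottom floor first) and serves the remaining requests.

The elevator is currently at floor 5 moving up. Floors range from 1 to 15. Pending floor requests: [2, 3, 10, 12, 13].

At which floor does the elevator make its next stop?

Current floor: 5, direction: up
Requests above: [10, 12, 13]
Requests below: [2, 3]
Moving up and requests lie above → nearest above is min([10, 12, 13]) = 10

Answer: 10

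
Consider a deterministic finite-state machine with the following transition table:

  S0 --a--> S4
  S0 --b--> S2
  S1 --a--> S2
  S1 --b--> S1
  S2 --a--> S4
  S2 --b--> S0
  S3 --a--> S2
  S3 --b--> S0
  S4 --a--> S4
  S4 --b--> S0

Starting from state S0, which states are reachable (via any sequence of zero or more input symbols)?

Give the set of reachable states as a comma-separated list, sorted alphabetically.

Answer: S0, S2, S4

Derivation:
BFS from S0:
  visit S0: S0--a-->S4 (new), S0--b-->S2 (new)
  visit S4: S4--a-->S4 (seen), S4--b-->S0 (seen)
  visit S2: S2--a-->S4 (seen), S2--b-->S0 (seen)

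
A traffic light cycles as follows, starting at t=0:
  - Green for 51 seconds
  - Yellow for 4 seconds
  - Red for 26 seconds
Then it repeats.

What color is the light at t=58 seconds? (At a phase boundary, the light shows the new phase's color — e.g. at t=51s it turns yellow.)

Answer: red

Derivation:
Cycle length = 51 + 4 + 26 = 81s
t = 58, phase_t = 58 mod 81 = 58
58 >= 55 → RED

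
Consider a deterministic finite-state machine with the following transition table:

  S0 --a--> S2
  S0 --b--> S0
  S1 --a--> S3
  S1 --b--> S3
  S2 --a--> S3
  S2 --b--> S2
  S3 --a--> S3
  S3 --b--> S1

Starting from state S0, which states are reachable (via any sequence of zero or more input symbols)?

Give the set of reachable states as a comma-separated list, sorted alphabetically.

BFS from S0:
  visit S0: S0--a-->S2 (new), S0--b-->S0 (seen)
  visit S2: S2--a-->S3 (new), S2--b-->S2 (seen)
  visit S3: S3--a-->S3 (seen), S3--b-->S1 (new)
  visit S1: S1--a-->S3 (seen), S1--b-->S3 (seen)

Answer: S0, S1, S2, S3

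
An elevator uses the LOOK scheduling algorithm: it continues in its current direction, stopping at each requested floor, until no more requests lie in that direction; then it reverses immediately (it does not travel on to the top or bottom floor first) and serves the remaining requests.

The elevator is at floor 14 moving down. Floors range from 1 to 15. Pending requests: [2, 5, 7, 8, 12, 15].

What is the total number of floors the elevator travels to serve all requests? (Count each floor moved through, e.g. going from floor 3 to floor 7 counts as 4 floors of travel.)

Start at floor 14 moving down, LOOK stop order: [12, 8, 7, 5, 2, 15]
  14 → 12: |12-14| = 2, total = 2
  12 → 8: |8-12| = 4, total = 6
  8 → 7: |7-8| = 1, total = 7
  7 → 5: |5-7| = 2, total = 9
  5 → 2: |2-5| = 3, total = 12
  2 → 15: |15-2| = 13, total = 25

Answer: 25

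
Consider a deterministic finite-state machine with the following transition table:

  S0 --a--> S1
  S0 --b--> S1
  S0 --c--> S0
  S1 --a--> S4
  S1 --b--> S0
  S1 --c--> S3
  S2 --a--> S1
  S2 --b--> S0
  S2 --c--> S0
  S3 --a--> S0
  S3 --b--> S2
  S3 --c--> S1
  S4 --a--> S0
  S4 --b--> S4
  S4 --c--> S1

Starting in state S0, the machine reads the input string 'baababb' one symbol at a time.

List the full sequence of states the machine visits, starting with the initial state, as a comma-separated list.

Start: S0
  read 'b': S0 --b--> S1
  read 'a': S1 --a--> S4
  read 'a': S4 --a--> S0
  read 'b': S0 --b--> S1
  read 'a': S1 --a--> S4
  read 'b': S4 --b--> S4
  read 'b': S4 --b--> S4

Answer: S0, S1, S4, S0, S1, S4, S4, S4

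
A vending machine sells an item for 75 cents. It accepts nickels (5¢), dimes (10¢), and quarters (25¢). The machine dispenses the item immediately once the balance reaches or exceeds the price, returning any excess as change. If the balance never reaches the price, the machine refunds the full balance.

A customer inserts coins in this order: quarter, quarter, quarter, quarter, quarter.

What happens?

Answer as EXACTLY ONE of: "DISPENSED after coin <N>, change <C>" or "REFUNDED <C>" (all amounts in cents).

Answer: DISPENSED after coin 3, change 0

Derivation:
Price: 75¢
Coin 1 (quarter, 25¢): balance = 25¢
Coin 2 (quarter, 25¢): balance = 50¢
Coin 3 (quarter, 25¢): balance = 75¢
  → balance >= price → DISPENSE, change = 75 - 75 = 0¢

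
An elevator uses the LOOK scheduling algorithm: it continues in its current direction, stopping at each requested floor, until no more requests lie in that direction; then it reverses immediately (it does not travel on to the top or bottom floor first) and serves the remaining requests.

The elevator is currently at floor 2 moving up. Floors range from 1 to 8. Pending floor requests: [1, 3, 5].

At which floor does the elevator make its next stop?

Answer: 3

Derivation:
Current floor: 2, direction: up
Requests above: [3, 5]
Requests below: [1]
Moving up and requests lie above → nearest above is min([3, 5]) = 3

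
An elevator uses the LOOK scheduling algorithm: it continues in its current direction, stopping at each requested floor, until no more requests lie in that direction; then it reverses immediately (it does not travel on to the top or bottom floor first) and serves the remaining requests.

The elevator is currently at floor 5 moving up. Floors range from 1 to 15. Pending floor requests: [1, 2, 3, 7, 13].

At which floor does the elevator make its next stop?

Answer: 7

Derivation:
Current floor: 5, direction: up
Requests above: [7, 13]
Requests below: [1, 2, 3]
Moving up and requests lie above → nearest above is min([7, 13]) = 7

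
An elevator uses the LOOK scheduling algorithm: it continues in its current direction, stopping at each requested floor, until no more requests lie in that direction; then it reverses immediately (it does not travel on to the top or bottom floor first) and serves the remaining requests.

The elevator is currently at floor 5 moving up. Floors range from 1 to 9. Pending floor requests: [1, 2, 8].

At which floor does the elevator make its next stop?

Answer: 8

Derivation:
Current floor: 5, direction: up
Requests above: [8]
Requests below: [1, 2]
Moving up and requests lie above → nearest above is min([8]) = 8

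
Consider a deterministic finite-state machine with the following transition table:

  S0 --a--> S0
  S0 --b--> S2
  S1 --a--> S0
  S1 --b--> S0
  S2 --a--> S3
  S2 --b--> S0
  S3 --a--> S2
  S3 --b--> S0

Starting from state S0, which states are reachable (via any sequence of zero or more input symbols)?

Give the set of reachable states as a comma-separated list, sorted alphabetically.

Answer: S0, S2, S3

Derivation:
BFS from S0:
  visit S0: S0--a-->S0 (seen), S0--b-->S2 (new)
  visit S2: S2--a-->S3 (new), S2--b-->S0 (seen)
  visit S3: S3--a-->S2 (seen), S3--b-->S0 (seen)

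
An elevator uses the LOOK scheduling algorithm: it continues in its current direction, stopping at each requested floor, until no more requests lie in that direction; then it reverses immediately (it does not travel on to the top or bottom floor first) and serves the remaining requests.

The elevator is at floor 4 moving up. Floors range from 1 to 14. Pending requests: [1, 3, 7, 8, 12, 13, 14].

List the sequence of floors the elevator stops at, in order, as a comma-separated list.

Current: 4, moving UP
Serve above first (ascending): [7, 8, 12, 13, 14]
Then reverse, serve below (descending): [3, 1]

Answer: 7, 8, 12, 13, 14, 3, 1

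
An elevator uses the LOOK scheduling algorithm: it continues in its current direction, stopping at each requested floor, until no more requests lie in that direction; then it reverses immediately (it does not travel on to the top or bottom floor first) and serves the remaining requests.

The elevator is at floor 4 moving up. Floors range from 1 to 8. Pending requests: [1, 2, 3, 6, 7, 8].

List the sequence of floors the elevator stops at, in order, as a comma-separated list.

Current: 4, moving UP
Serve above first (ascending): [6, 7, 8]
Then reverse, serve below (descending): [3, 2, 1]

Answer: 6, 7, 8, 3, 2, 1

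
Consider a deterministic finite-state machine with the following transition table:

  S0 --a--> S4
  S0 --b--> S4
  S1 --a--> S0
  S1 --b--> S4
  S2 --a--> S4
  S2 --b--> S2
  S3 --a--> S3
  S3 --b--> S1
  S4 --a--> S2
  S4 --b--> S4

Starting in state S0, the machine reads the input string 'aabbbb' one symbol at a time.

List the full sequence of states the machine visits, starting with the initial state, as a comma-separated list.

Start: S0
  read 'a': S0 --a--> S4
  read 'a': S4 --a--> S2
  read 'b': S2 --b--> S2
  read 'b': S2 --b--> S2
  read 'b': S2 --b--> S2
  read 'b': S2 --b--> S2

Answer: S0, S4, S2, S2, S2, S2, S2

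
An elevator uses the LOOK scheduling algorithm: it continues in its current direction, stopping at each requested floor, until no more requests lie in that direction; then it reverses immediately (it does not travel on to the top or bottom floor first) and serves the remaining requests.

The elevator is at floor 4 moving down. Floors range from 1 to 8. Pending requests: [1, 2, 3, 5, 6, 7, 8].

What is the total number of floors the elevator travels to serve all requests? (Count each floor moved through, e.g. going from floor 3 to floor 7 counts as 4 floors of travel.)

Answer: 10

Derivation:
Start at floor 4 moving down, LOOK stop order: [3, 2, 1, 5, 6, 7, 8]
  4 → 3: |3-4| = 1, total = 1
  3 → 2: |2-3| = 1, total = 2
  2 → 1: |1-2| = 1, total = 3
  1 → 5: |5-1| = 4, total = 7
  5 → 6: |6-5| = 1, total = 8
  6 → 7: |7-6| = 1, total = 9
  7 → 8: |8-7| = 1, total = 10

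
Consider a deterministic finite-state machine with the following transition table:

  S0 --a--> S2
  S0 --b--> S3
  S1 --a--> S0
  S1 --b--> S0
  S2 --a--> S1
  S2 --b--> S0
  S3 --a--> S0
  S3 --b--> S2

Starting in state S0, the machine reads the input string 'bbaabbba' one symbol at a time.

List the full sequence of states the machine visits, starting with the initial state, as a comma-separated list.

Start: S0
  read 'b': S0 --b--> S3
  read 'b': S3 --b--> S2
  read 'a': S2 --a--> S1
  read 'a': S1 --a--> S0
  read 'b': S0 --b--> S3
  read 'b': S3 --b--> S2
  read 'b': S2 --b--> S0
  read 'a': S0 --a--> S2

Answer: S0, S3, S2, S1, S0, S3, S2, S0, S2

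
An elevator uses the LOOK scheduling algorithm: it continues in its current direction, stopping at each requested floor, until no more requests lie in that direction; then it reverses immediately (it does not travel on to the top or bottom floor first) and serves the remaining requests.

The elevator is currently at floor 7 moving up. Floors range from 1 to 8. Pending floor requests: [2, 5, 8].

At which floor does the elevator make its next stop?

Current floor: 7, direction: up
Requests above: [8]
Requests below: [2, 5]
Moving up and requests lie above → nearest above is min([8]) = 8

Answer: 8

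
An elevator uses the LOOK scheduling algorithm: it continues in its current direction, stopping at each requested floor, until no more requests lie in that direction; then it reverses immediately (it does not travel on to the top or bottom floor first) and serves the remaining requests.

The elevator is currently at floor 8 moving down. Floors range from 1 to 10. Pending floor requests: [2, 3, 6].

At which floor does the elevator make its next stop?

Current floor: 8, direction: down
Requests above: []
Requests below: [2, 3, 6]
Moving down and requests lie below → nearest below is max([2, 3, 6]) = 6

Answer: 6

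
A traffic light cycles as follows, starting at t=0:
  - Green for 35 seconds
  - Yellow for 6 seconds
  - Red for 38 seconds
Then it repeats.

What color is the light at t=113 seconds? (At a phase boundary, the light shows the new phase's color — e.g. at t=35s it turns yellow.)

Cycle length = 35 + 6 + 38 = 79s
t = 113, phase_t = 113 mod 79 = 34
34 < 35 (green end) → GREEN

Answer: green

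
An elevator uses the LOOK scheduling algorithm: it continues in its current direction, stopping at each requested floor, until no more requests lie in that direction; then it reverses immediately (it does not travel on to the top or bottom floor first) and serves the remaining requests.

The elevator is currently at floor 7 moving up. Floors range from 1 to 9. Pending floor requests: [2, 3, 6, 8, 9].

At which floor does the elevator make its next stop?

Answer: 8

Derivation:
Current floor: 7, direction: up
Requests above: [8, 9]
Requests below: [2, 3, 6]
Moving up and requests lie above → nearest above is min([8, 9]) = 8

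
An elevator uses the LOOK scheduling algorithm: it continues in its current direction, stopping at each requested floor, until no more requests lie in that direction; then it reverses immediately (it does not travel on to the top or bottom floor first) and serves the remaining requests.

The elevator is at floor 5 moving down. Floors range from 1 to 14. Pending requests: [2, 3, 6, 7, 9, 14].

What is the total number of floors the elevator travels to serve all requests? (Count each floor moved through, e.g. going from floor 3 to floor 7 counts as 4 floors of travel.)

Start at floor 5 moving down, LOOK stop order: [3, 2, 6, 7, 9, 14]
  5 → 3: |3-5| = 2, total = 2
  3 → 2: |2-3| = 1, total = 3
  2 → 6: |6-2| = 4, total = 7
  6 → 7: |7-6| = 1, total = 8
  7 → 9: |9-7| = 2, total = 10
  9 → 14: |14-9| = 5, total = 15

Answer: 15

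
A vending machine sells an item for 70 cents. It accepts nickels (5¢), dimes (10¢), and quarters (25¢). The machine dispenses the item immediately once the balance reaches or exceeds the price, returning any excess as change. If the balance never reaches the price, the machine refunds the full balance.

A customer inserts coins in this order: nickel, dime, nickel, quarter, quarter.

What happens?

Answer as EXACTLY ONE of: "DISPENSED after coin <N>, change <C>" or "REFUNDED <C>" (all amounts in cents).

Answer: DISPENSED after coin 5, change 0

Derivation:
Price: 70¢
Coin 1 (nickel, 5¢): balance = 5¢
Coin 2 (dime, 10¢): balance = 15¢
Coin 3 (nickel, 5¢): balance = 20¢
Coin 4 (quarter, 25¢): balance = 45¢
Coin 5 (quarter, 25¢): balance = 70¢
  → balance >= price → DISPENSE, change = 70 - 70 = 0¢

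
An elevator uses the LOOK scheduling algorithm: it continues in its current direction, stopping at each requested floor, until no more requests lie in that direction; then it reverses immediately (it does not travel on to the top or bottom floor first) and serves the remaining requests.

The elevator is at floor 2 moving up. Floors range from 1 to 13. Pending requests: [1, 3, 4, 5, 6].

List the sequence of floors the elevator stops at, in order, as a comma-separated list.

Current: 2, moving UP
Serve above first (ascending): [3, 4, 5, 6]
Then reverse, serve below (descending): [1]

Answer: 3, 4, 5, 6, 1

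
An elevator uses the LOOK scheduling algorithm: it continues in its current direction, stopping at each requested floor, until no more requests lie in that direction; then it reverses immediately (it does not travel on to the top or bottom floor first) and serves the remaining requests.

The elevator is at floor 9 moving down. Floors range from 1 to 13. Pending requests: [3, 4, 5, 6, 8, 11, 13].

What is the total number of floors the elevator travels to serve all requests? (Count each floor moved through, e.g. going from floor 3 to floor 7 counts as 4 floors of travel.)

Start at floor 9 moving down, LOOK stop order: [8, 6, 5, 4, 3, 11, 13]
  9 → 8: |8-9| = 1, total = 1
  8 → 6: |6-8| = 2, total = 3
  6 → 5: |5-6| = 1, total = 4
  5 → 4: |4-5| = 1, total = 5
  4 → 3: |3-4| = 1, total = 6
  3 → 11: |11-3| = 8, total = 14
  11 → 13: |13-11| = 2, total = 16

Answer: 16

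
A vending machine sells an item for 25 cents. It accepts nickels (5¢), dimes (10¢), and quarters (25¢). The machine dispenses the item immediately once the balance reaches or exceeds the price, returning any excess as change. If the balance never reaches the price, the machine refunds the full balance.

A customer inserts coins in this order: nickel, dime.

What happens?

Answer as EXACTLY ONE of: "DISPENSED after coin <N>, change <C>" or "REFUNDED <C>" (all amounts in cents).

Answer: REFUNDED 15

Derivation:
Price: 25¢
Coin 1 (nickel, 5¢): balance = 5¢
Coin 2 (dime, 10¢): balance = 15¢
All coins inserted, balance 15¢ < price 25¢ → REFUND 15¢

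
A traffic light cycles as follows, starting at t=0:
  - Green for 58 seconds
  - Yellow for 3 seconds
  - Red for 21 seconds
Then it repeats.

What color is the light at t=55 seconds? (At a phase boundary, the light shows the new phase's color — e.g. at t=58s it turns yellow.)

Answer: green

Derivation:
Cycle length = 58 + 3 + 21 = 82s
t = 55, phase_t = 55 mod 82 = 55
55 < 58 (green end) → GREEN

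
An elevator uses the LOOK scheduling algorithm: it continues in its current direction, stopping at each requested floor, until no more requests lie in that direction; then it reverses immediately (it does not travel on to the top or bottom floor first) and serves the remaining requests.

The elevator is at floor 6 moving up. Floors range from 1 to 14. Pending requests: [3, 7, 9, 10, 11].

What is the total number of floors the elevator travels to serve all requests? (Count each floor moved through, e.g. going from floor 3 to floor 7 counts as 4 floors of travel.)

Answer: 13

Derivation:
Start at floor 6 moving up, LOOK stop order: [7, 9, 10, 11, 3]
  6 → 7: |7-6| = 1, total = 1
  7 → 9: |9-7| = 2, total = 3
  9 → 10: |10-9| = 1, total = 4
  10 → 11: |11-10| = 1, total = 5
  11 → 3: |3-11| = 8, total = 13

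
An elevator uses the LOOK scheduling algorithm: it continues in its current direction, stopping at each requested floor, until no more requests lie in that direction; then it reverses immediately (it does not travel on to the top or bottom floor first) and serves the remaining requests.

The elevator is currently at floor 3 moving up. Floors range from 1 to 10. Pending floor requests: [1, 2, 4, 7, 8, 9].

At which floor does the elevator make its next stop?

Current floor: 3, direction: up
Requests above: [4, 7, 8, 9]
Requests below: [1, 2]
Moving up and requests lie above → nearest above is min([4, 7, 8, 9]) = 4

Answer: 4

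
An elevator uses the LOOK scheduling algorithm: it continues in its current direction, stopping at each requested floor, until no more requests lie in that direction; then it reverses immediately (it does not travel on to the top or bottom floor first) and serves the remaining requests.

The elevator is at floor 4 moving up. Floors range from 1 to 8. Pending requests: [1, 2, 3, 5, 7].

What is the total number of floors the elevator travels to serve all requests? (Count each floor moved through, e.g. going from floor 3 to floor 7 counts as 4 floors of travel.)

Answer: 9

Derivation:
Start at floor 4 moving up, LOOK stop order: [5, 7, 3, 2, 1]
  4 → 5: |5-4| = 1, total = 1
  5 → 7: |7-5| = 2, total = 3
  7 → 3: |3-7| = 4, total = 7
  3 → 2: |2-3| = 1, total = 8
  2 → 1: |1-2| = 1, total = 9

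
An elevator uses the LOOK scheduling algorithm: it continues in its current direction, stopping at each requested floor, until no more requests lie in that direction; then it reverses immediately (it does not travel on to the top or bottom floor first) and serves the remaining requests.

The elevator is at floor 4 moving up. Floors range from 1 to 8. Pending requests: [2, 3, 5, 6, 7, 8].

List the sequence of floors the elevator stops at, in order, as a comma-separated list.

Answer: 5, 6, 7, 8, 3, 2

Derivation:
Current: 4, moving UP
Serve above first (ascending): [5, 6, 7, 8]
Then reverse, serve below (descending): [3, 2]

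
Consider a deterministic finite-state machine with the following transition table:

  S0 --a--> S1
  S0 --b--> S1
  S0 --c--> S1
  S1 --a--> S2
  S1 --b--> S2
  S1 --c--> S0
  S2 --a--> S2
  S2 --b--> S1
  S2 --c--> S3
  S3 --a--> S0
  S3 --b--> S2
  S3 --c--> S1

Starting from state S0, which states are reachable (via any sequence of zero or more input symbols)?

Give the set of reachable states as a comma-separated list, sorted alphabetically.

BFS from S0:
  visit S0: S0--a-->S1 (new), S0--b-->S1 (seen), S0--c-->S1 (seen)
  visit S1: S1--a-->S2 (new), S1--b-->S2 (seen), S1--c-->S0 (seen)
  visit S2: S2--a-->S2 (seen), S2--b-->S1 (seen), S2--c-->S3 (new)
  visit S3: S3--a-->S0 (seen), S3--b-->S2 (seen), S3--c-->S1 (seen)

Answer: S0, S1, S2, S3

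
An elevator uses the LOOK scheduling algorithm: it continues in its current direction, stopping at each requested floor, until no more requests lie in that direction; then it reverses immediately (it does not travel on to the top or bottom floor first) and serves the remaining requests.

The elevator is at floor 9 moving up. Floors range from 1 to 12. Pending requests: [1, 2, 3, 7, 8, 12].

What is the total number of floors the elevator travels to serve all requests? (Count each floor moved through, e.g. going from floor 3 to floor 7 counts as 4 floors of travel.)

Answer: 14

Derivation:
Start at floor 9 moving up, LOOK stop order: [12, 8, 7, 3, 2, 1]
  9 → 12: |12-9| = 3, total = 3
  12 → 8: |8-12| = 4, total = 7
  8 → 7: |7-8| = 1, total = 8
  7 → 3: |3-7| = 4, total = 12
  3 → 2: |2-3| = 1, total = 13
  2 → 1: |1-2| = 1, total = 14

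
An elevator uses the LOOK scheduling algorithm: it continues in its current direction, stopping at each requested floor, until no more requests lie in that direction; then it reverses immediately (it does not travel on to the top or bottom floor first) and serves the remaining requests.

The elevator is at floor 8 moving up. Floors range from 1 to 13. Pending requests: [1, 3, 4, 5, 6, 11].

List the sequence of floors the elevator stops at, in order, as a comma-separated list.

Answer: 11, 6, 5, 4, 3, 1

Derivation:
Current: 8, moving UP
Serve above first (ascending): [11]
Then reverse, serve below (descending): [6, 5, 4, 3, 1]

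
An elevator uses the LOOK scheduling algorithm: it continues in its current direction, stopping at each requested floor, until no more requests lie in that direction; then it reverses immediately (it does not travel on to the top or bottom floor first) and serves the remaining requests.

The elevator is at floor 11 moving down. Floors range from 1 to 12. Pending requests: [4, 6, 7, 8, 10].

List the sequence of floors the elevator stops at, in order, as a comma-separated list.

Current: 11, moving DOWN
Serve below first (descending): [10, 8, 7, 6, 4]
Then reverse, serve above (ascending): []

Answer: 10, 8, 7, 6, 4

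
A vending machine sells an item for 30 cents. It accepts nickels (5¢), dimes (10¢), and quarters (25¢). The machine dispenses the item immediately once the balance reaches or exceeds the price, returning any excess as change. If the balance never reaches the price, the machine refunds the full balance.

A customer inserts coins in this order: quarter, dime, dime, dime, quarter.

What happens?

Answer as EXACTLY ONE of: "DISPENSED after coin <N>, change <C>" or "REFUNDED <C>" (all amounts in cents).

Price: 30¢
Coin 1 (quarter, 25¢): balance = 25¢
Coin 2 (dime, 10¢): balance = 35¢
  → balance >= price → DISPENSE, change = 35 - 30 = 5¢

Answer: DISPENSED after coin 2, change 5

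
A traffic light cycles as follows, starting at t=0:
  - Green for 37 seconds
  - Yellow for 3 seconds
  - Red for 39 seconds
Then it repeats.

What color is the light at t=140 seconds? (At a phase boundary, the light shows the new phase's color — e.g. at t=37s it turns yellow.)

Cycle length = 37 + 3 + 39 = 79s
t = 140, phase_t = 140 mod 79 = 61
61 >= 40 → RED

Answer: red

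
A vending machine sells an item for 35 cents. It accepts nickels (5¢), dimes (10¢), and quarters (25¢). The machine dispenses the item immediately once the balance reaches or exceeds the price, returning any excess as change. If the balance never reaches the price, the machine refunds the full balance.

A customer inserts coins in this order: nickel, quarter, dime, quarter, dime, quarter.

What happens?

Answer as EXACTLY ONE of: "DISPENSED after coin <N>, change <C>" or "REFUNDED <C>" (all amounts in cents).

Price: 35¢
Coin 1 (nickel, 5¢): balance = 5¢
Coin 2 (quarter, 25¢): balance = 30¢
Coin 3 (dime, 10¢): balance = 40¢
  → balance >= price → DISPENSE, change = 40 - 35 = 5¢

Answer: DISPENSED after coin 3, change 5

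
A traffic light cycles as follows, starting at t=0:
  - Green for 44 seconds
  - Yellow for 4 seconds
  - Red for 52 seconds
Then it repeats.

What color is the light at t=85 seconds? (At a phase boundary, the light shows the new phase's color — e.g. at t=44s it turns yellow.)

Cycle length = 44 + 4 + 52 = 100s
t = 85, phase_t = 85 mod 100 = 85
85 >= 48 → RED

Answer: red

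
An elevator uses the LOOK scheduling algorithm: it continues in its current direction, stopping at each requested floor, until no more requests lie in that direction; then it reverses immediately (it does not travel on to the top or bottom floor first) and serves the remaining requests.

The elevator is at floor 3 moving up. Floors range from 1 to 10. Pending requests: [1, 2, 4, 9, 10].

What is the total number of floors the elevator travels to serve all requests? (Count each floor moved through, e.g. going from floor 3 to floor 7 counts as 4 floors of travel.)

Answer: 16

Derivation:
Start at floor 3 moving up, LOOK stop order: [4, 9, 10, 2, 1]
  3 → 4: |4-3| = 1, total = 1
  4 → 9: |9-4| = 5, total = 6
  9 → 10: |10-9| = 1, total = 7
  10 → 2: |2-10| = 8, total = 15
  2 → 1: |1-2| = 1, total = 16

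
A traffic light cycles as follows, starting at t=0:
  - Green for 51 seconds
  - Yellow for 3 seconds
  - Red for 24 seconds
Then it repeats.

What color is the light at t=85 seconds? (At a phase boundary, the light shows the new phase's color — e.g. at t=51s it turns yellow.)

Cycle length = 51 + 3 + 24 = 78s
t = 85, phase_t = 85 mod 78 = 7
7 < 51 (green end) → GREEN

Answer: green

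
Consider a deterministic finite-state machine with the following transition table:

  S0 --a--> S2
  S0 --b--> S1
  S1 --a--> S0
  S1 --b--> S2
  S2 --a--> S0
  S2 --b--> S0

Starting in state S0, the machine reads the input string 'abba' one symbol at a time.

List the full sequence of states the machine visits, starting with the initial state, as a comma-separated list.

Answer: S0, S2, S0, S1, S0

Derivation:
Start: S0
  read 'a': S0 --a--> S2
  read 'b': S2 --b--> S0
  read 'b': S0 --b--> S1
  read 'a': S1 --a--> S0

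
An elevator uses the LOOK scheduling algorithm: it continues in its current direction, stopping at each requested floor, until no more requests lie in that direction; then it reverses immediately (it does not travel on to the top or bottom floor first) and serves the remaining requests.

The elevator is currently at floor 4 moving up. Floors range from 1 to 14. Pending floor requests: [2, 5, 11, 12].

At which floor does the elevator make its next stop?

Current floor: 4, direction: up
Requests above: [5, 11, 12]
Requests below: [2]
Moving up and requests lie above → nearest above is min([5, 11, 12]) = 5

Answer: 5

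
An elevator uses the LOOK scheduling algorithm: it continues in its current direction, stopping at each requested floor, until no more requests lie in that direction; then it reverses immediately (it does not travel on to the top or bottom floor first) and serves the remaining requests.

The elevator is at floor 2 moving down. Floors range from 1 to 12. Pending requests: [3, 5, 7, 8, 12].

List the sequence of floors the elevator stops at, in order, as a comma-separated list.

Answer: 3, 5, 7, 8, 12

Derivation:
Current: 2, moving DOWN
Serve below first (descending): []
Then reverse, serve above (ascending): [3, 5, 7, 8, 12]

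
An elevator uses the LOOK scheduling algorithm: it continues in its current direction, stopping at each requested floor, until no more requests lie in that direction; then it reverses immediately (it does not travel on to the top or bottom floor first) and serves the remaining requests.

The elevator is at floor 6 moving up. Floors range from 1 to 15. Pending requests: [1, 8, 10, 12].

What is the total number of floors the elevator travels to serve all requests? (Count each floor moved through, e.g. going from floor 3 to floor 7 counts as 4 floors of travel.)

Answer: 17

Derivation:
Start at floor 6 moving up, LOOK stop order: [8, 10, 12, 1]
  6 → 8: |8-6| = 2, total = 2
  8 → 10: |10-8| = 2, total = 4
  10 → 12: |12-10| = 2, total = 6
  12 → 1: |1-12| = 11, total = 17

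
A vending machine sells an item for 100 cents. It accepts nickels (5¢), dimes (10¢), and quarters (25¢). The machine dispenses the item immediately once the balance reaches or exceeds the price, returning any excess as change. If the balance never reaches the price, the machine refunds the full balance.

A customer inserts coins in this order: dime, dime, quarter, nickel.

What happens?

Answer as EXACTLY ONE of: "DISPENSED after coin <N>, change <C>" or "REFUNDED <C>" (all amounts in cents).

Answer: REFUNDED 50

Derivation:
Price: 100¢
Coin 1 (dime, 10¢): balance = 10¢
Coin 2 (dime, 10¢): balance = 20¢
Coin 3 (quarter, 25¢): balance = 45¢
Coin 4 (nickel, 5¢): balance = 50¢
All coins inserted, balance 50¢ < price 100¢ → REFUND 50¢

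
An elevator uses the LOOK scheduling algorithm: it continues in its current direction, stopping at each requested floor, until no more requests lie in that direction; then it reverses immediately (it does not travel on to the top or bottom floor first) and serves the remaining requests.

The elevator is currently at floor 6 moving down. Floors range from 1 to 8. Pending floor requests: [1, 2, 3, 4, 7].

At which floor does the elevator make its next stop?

Current floor: 6, direction: down
Requests above: [7]
Requests below: [1, 2, 3, 4]
Moving down and requests lie below → nearest below is max([1, 2, 3, 4]) = 4

Answer: 4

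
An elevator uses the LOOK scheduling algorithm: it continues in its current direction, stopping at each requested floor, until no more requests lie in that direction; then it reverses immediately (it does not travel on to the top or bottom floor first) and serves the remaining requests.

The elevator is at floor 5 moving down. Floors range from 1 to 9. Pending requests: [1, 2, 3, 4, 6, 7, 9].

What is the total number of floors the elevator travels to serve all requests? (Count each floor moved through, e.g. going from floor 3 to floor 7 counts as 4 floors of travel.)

Answer: 12

Derivation:
Start at floor 5 moving down, LOOK stop order: [4, 3, 2, 1, 6, 7, 9]
  5 → 4: |4-5| = 1, total = 1
  4 → 3: |3-4| = 1, total = 2
  3 → 2: |2-3| = 1, total = 3
  2 → 1: |1-2| = 1, total = 4
  1 → 6: |6-1| = 5, total = 9
  6 → 7: |7-6| = 1, total = 10
  7 → 9: |9-7| = 2, total = 12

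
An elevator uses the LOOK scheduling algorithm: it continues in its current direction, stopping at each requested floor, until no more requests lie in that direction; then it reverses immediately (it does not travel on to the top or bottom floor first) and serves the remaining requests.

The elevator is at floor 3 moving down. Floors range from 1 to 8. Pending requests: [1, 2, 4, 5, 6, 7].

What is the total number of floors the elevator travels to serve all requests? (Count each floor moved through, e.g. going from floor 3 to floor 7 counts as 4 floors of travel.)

Start at floor 3 moving down, LOOK stop order: [2, 1, 4, 5, 6, 7]
  3 → 2: |2-3| = 1, total = 1
  2 → 1: |1-2| = 1, total = 2
  1 → 4: |4-1| = 3, total = 5
  4 → 5: |5-4| = 1, total = 6
  5 → 6: |6-5| = 1, total = 7
  6 → 7: |7-6| = 1, total = 8

Answer: 8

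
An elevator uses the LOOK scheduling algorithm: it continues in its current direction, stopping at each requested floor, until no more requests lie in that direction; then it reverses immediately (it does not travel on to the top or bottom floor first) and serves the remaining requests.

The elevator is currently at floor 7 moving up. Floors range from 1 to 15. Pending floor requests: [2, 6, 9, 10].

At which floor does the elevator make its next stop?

Answer: 9

Derivation:
Current floor: 7, direction: up
Requests above: [9, 10]
Requests below: [2, 6]
Moving up and requests lie above → nearest above is min([9, 10]) = 9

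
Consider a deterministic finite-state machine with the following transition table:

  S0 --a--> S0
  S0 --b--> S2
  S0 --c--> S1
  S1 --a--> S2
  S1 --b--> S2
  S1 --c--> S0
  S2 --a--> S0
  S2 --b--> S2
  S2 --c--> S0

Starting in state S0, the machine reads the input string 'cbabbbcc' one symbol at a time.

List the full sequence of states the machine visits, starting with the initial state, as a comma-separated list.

Answer: S0, S1, S2, S0, S2, S2, S2, S0, S1

Derivation:
Start: S0
  read 'c': S0 --c--> S1
  read 'b': S1 --b--> S2
  read 'a': S2 --a--> S0
  read 'b': S0 --b--> S2
  read 'b': S2 --b--> S2
  read 'b': S2 --b--> S2
  read 'c': S2 --c--> S0
  read 'c': S0 --c--> S1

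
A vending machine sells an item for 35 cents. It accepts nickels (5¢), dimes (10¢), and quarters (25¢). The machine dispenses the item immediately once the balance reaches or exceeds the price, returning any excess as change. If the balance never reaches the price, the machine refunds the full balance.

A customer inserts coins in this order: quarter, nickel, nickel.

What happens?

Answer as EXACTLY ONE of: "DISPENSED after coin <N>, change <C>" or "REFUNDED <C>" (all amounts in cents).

Price: 35¢
Coin 1 (quarter, 25¢): balance = 25¢
Coin 2 (nickel, 5¢): balance = 30¢
Coin 3 (nickel, 5¢): balance = 35¢
  → balance >= price → DISPENSE, change = 35 - 35 = 0¢

Answer: DISPENSED after coin 3, change 0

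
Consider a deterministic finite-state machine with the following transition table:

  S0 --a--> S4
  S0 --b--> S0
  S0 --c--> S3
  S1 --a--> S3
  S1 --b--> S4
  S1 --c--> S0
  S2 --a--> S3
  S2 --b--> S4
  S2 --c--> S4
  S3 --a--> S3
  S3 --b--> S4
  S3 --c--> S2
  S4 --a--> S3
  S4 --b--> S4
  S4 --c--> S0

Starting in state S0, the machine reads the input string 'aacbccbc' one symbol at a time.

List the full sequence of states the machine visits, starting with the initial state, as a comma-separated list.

Answer: S0, S4, S3, S2, S4, S0, S3, S4, S0

Derivation:
Start: S0
  read 'a': S0 --a--> S4
  read 'a': S4 --a--> S3
  read 'c': S3 --c--> S2
  read 'b': S2 --b--> S4
  read 'c': S4 --c--> S0
  read 'c': S0 --c--> S3
  read 'b': S3 --b--> S4
  read 'c': S4 --c--> S0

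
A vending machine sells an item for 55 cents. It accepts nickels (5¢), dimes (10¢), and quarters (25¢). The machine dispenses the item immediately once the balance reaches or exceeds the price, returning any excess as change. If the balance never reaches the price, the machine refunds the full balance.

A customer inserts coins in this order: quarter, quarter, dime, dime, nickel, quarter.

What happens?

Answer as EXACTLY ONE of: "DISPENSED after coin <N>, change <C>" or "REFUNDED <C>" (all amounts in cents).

Answer: DISPENSED after coin 3, change 5

Derivation:
Price: 55¢
Coin 1 (quarter, 25¢): balance = 25¢
Coin 2 (quarter, 25¢): balance = 50¢
Coin 3 (dime, 10¢): balance = 60¢
  → balance >= price → DISPENSE, change = 60 - 55 = 5¢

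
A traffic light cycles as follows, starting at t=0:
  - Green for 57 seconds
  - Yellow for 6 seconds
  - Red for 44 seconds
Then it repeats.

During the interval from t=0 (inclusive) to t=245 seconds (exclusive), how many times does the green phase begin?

Cycle = 57+6+44 = 107s
green phase starts at t = k*107 + 0 for k=0,1,2,...
Need k*107+0 < 245 → k < 2.290
k ∈ {0, ..., 2} → 3 starts

Answer: 3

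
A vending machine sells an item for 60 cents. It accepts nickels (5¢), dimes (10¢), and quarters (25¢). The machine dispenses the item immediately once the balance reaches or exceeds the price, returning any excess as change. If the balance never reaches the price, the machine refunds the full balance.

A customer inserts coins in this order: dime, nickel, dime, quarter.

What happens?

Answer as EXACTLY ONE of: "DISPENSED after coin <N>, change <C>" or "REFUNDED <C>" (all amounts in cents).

Answer: REFUNDED 50

Derivation:
Price: 60¢
Coin 1 (dime, 10¢): balance = 10¢
Coin 2 (nickel, 5¢): balance = 15¢
Coin 3 (dime, 10¢): balance = 25¢
Coin 4 (quarter, 25¢): balance = 50¢
All coins inserted, balance 50¢ < price 60¢ → REFUND 50¢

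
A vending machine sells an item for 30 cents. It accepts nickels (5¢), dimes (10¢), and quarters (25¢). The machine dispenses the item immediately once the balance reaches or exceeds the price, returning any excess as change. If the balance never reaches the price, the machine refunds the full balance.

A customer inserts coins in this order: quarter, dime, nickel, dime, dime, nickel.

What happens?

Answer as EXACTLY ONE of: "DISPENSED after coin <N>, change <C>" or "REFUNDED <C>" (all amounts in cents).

Answer: DISPENSED after coin 2, change 5

Derivation:
Price: 30¢
Coin 1 (quarter, 25¢): balance = 25¢
Coin 2 (dime, 10¢): balance = 35¢
  → balance >= price → DISPENSE, change = 35 - 30 = 5¢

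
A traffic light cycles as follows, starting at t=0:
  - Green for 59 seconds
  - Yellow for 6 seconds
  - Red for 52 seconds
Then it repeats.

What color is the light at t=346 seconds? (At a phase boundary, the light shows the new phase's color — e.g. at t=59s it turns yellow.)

Answer: red

Derivation:
Cycle length = 59 + 6 + 52 = 117s
t = 346, phase_t = 346 mod 117 = 112
112 >= 65 → RED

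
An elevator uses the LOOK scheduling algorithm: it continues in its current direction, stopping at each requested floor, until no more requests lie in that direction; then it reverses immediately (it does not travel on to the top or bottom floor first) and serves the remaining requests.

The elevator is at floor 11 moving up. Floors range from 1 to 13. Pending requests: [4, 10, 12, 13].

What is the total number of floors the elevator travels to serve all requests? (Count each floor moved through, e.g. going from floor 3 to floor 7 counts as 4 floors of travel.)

Answer: 11

Derivation:
Start at floor 11 moving up, LOOK stop order: [12, 13, 10, 4]
  11 → 12: |12-11| = 1, total = 1
  12 → 13: |13-12| = 1, total = 2
  13 → 10: |10-13| = 3, total = 5
  10 → 4: |4-10| = 6, total = 11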